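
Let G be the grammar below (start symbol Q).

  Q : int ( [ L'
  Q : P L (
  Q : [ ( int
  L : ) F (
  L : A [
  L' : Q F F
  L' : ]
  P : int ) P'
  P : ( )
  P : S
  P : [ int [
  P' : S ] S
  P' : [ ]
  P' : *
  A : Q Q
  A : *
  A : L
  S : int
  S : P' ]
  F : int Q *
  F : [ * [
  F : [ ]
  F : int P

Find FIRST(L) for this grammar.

L : ) F ( contributes {)}.
From L : A [: add FIRST(A) = { (, ), *, [, int }.
Union: FIRST(L) = { (, ), *, [, int }.

{ (, ), *, [, int }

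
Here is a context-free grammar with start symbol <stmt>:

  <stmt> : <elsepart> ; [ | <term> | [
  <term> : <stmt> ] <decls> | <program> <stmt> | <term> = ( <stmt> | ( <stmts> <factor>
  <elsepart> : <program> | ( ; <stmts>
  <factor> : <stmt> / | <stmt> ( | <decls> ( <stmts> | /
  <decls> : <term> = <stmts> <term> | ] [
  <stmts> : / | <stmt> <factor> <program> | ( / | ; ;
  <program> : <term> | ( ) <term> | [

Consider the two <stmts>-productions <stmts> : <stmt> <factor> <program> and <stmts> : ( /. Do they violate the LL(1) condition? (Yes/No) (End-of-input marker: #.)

Yes

FIRST(<stmt> <factor> <program>) = { (, [ } and FIRST(( /) = { ( }.
Both contain (, so the two alternatives are not disjoint — LL(1) conflict.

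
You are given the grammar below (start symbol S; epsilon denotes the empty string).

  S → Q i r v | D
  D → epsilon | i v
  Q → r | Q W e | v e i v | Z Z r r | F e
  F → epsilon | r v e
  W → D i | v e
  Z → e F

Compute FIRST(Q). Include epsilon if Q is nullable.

Q → r contributes {r}.
From Q → Q W e: add FIRST(Q) = { e, r, v }.
Q → v e i v contributes {v}.
From Q → Z Z r r: add FIRST(Z) = { e }.
From Q → F e: F nullable, take FIRST(F) ∪ {e} = { e, r }.
Union: FIRST(Q) = { e, r, v }.

{ e, r, v }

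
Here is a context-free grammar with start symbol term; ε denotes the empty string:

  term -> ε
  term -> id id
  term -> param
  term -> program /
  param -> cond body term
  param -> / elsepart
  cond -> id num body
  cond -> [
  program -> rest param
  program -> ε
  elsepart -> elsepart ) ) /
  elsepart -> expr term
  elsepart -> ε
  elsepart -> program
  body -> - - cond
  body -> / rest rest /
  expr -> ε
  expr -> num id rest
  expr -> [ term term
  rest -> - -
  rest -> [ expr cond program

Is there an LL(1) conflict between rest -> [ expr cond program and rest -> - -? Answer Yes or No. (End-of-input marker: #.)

No

FIRST([ expr cond program) = { [ } and FIRST(- -) = { - }.
The FIRST sets are disjoint and neither alternative is nullable — no conflict.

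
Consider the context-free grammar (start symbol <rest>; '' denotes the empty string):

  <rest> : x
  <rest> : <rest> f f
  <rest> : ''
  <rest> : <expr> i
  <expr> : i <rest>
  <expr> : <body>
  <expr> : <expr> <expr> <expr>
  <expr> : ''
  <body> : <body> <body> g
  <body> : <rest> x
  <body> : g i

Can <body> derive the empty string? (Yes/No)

Nullable nonterminals: <expr>, <rest>.
No production of <body> has an RHS whose symbols are all nullable, so <body> is not nullable.

No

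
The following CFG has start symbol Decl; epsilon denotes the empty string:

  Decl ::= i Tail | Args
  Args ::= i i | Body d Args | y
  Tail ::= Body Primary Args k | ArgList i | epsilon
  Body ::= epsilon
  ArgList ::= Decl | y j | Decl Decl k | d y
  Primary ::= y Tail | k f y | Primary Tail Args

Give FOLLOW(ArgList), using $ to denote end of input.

{ i }

In Tail ::= ArgList i: add FIRST(i) = { i }.
Union: FOLLOW(ArgList) = { i }.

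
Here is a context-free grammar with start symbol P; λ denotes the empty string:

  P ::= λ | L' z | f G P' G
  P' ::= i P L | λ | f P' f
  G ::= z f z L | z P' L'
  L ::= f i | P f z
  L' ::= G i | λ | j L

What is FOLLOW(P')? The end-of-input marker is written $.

In P ::= f G P' G: add FIRST(G) = { z }.
In P' ::= f P' f: add FIRST(f) = { f }.
In G ::= z P' L': add FIRST(L')\{λ} = { j, z }.
  Since L' is nullable, also add FOLLOW(G) = { $, f, i, j, z }.
Union: FOLLOW(P') = { $, f, i, j, z }.

{ $, f, i, j, z }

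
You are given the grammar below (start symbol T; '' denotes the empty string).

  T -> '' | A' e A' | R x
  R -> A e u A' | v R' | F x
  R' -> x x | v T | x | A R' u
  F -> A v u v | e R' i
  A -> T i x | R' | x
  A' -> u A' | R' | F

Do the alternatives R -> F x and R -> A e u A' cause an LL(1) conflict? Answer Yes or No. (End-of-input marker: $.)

FIRST(F x) = { e, i, u, v, x } and FIRST(A e u A') = { e, i, u, v, x }.
Both contain e, so the two alternatives are not disjoint — LL(1) conflict.

Yes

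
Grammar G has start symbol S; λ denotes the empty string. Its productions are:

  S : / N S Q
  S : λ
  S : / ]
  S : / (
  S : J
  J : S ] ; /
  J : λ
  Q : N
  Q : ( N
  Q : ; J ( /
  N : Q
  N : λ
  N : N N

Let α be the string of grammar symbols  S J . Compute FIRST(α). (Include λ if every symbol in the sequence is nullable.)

{ /, ], λ }

Add FIRST(S)\{λ} = { /, ] }; S is nullable, continue.
Add FIRST(J)\{λ} = { /, ] }; J is nullable, continue.
Every symbol is nullable, so include λ.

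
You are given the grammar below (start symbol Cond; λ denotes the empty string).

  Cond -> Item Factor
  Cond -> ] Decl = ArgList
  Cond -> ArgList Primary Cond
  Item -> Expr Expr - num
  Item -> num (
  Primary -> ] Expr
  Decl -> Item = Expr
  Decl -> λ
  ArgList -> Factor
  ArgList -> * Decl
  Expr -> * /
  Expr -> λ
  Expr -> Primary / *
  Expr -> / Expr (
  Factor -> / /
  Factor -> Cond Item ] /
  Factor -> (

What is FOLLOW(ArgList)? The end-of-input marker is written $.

{ $, *, -, /, ], num }

In Cond -> ] Decl = ArgList: ArgList is at the end, add FOLLOW(Cond) = { $, *, -, /, ], num }.
In Cond -> ArgList Primary Cond: add FIRST(Primary Cond) = { ] }.
Union: FOLLOW(ArgList) = { $, *, -, /, ], num }.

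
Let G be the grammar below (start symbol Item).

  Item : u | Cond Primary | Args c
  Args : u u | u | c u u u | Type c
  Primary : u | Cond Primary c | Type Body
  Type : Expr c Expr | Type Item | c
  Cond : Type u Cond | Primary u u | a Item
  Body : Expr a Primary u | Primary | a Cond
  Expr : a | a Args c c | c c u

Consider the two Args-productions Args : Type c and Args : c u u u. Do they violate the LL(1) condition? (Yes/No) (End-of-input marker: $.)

Yes

FIRST(Type c) = { a, c } and FIRST(c u u u) = { c }.
Both contain c, so the two alternatives are not disjoint — LL(1) conflict.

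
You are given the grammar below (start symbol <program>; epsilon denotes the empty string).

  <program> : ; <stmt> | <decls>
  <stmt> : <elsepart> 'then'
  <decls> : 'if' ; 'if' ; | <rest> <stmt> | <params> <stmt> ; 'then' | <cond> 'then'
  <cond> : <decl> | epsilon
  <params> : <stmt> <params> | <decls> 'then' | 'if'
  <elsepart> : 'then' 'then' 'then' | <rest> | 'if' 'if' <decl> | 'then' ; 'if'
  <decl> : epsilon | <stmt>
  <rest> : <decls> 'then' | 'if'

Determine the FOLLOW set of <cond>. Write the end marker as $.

{ 'then' }

In <decls> : <cond> 'then': add FIRST('then') = { 'then' }.
Union: FOLLOW(<cond>) = { 'then' }.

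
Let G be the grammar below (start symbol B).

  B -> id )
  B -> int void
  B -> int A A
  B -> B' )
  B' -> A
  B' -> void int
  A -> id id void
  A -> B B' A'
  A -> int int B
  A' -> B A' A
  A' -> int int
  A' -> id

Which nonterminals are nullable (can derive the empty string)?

No nonterminal has an empty production or an RHS whose symbols are all nullable.

{ } (none)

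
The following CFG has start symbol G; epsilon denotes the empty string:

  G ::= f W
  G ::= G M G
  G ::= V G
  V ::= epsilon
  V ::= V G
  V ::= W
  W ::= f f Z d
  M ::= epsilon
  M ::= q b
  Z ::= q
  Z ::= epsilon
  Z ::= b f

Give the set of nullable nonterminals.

{ M, V, Z }

Directly nullable (have an epsilon-production): V, M, Z.
No other nonterminal has a production whose RHS symbols are all nullable.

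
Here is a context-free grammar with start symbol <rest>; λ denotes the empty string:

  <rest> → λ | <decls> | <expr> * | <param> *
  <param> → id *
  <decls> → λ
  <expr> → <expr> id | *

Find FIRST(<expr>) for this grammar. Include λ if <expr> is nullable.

From <expr> → <expr> id: add FIRST(<expr>) = { * }.
<expr> → * contributes {*}.
Union: FIRST(<expr>) = { * }.

{ * }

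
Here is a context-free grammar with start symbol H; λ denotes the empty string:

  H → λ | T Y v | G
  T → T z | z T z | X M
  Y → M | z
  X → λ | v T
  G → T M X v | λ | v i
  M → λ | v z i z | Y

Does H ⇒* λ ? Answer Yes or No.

Yes

H has an λ-production, so H ⇒ λ.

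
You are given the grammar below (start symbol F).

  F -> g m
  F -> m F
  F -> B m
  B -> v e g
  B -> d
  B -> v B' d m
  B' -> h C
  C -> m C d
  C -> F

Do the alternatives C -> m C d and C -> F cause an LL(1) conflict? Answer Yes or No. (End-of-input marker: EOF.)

Yes

FIRST(m C d) = { m } and FIRST(F) = { d, g, m, v }.
Both contain m, so the two alternatives are not disjoint — LL(1) conflict.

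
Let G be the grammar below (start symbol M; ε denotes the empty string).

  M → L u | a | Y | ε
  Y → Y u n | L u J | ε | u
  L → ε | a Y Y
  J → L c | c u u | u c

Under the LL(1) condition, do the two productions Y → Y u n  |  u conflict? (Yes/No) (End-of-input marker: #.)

Yes

FIRST(Y u n) = { a, u } and FIRST(u) = { u }.
Both contain u, so the two alternatives are not disjoint — LL(1) conflict.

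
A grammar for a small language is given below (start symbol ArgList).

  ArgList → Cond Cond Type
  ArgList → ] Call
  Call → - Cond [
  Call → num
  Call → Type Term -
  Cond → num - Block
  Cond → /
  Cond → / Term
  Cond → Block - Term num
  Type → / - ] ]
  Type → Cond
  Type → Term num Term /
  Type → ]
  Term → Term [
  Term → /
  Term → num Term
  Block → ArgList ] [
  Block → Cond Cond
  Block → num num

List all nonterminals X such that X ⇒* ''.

{ } (none)

No nonterminal has an empty production or an RHS whose symbols are all nullable.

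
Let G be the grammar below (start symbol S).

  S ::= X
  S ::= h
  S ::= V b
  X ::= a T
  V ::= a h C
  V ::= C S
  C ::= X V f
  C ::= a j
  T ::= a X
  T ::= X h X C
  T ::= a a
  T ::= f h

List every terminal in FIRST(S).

{ a, h }

From S ::= X: add FIRST(X) = { a }.
S ::= h contributes {h}.
From S ::= V b: add FIRST(V) = { a }.
Union: FIRST(S) = { a, h }.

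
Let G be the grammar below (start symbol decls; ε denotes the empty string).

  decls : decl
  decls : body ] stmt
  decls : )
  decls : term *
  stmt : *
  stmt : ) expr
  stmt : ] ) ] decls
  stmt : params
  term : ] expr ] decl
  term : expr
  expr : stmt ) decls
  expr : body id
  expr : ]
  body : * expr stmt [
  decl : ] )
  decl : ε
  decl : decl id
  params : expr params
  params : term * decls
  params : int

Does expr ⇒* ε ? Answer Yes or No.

Nullable nonterminals: decl, decls.
No production of expr has an RHS whose symbols are all nullable, so expr is not nullable.

No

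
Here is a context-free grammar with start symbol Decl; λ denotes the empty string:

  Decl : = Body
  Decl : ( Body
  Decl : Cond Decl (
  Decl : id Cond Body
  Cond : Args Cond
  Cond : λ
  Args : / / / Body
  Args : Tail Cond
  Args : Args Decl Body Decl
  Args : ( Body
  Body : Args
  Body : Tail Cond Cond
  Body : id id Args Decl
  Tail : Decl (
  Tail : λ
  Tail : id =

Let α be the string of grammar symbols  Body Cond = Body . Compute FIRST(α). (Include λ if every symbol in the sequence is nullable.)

{ (, /, =, id }

Add FIRST(Body)\{λ} = { (, /, =, id }; Body is nullable, continue.
Add FIRST(Cond)\{λ} = { (, /, =, id }; Cond is nullable, continue.
= is a terminal; add {=} and stop.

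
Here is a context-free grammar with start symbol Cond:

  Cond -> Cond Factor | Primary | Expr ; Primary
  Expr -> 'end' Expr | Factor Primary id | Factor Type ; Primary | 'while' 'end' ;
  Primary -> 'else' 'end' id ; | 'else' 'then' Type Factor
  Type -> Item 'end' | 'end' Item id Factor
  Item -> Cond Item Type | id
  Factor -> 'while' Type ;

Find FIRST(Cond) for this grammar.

From Cond -> Cond Factor: add FIRST(Cond) = { 'else', 'end', 'while' }.
From Cond -> Primary: add FIRST(Primary) = { 'else' }.
From Cond -> Expr ; Primary: add FIRST(Expr) = { 'end', 'while' }.
Union: FIRST(Cond) = { 'else', 'end', 'while' }.

{ 'else', 'end', 'while' }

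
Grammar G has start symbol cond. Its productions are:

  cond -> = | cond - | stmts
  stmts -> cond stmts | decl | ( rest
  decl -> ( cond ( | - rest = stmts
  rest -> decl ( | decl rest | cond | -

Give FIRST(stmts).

{ (, -, = }

From stmts -> cond stmts: add FIRST(cond) = { (, -, = }.
From stmts -> decl: add FIRST(decl) = { (, - }.
stmts -> ( rest contributes {(}.
Union: FIRST(stmts) = { (, -, = }.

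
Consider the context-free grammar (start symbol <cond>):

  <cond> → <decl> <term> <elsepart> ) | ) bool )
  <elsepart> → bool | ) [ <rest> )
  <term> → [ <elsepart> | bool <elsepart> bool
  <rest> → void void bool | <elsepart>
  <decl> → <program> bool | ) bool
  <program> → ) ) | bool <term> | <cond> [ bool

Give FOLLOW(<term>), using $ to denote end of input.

In <cond> → <decl> <term> <elsepart> ): add FIRST(<elsepart> )) = { ), bool }.
In <program> → bool <term>: <term> is at the end, add FOLLOW(<program>) = { bool }.
Union: FOLLOW(<term>) = { ), bool }.

{ ), bool }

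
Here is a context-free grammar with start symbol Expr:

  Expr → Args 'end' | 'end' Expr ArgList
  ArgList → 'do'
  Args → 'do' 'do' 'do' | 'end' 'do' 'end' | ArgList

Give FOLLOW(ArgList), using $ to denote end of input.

In Expr → 'end' Expr ArgList: ArgList is at the end, add FOLLOW(Expr) = { $, 'do' }.
In Args → ArgList: ArgList is at the end, add FOLLOW(Args) = { 'end' }.
Union: FOLLOW(ArgList) = { $, 'do', 'end' }.

{ $, 'do', 'end' }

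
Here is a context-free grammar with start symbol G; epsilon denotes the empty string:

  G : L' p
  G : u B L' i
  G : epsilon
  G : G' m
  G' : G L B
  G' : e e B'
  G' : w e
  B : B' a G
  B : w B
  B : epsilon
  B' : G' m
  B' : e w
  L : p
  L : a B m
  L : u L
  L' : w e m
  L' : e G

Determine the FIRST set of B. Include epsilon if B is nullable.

{ a, e, p, u, w, epsilon }

From B : B' a G: add FIRST(B') = { a, e, p, u, w }.
B : w B contributes {w}.
B : epsilon contributes epsilon.
Union: FIRST(B) = { a, e, p, u, w, epsilon }.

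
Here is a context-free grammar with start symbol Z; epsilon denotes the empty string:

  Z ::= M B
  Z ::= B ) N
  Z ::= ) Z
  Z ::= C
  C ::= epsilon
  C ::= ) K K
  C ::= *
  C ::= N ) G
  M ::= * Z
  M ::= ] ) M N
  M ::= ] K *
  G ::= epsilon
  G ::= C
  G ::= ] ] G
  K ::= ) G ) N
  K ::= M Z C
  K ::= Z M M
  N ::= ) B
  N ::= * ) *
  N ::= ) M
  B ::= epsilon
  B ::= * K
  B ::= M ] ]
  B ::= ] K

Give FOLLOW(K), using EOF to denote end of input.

{ EOF, ), *, ] }

In C ::= ) K K: add FIRST(K) = { ), *, ] }.
In C ::= ) K K: K is at the end, add FOLLOW(C) = { EOF, ), *, ] }.
In M ::= ] K *: add FIRST(*) = { * }.
In B ::= * K: K is at the end, add FOLLOW(B) = { EOF, ), *, ] }.
In B ::= ] K: K is at the end, add FOLLOW(B) = { EOF, ), *, ] }.
Union: FOLLOW(K) = { EOF, ), *, ] }.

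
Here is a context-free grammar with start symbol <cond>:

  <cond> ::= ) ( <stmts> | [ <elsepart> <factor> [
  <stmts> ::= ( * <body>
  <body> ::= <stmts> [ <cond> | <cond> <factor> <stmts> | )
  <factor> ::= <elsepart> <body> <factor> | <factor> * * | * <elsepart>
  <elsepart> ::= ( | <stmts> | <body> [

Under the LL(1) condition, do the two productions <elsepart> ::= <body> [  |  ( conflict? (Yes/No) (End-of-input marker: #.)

Yes

FIRST(<body> [) = { (, ), [ } and FIRST(() = { ( }.
Both contain (, so the two alternatives are not disjoint — LL(1) conflict.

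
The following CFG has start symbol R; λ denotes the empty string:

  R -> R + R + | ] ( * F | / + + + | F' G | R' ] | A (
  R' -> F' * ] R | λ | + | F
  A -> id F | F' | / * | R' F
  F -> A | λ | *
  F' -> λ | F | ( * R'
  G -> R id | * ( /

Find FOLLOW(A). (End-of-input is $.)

In R -> A (: add FIRST(() = { ( }.
In F -> A: A is at the end, add FOLLOW(F) = { $, (, *, +, /, ], id }.
Union: FOLLOW(A) = { $, (, *, +, /, ], id }.

{ $, (, *, +, /, ], id }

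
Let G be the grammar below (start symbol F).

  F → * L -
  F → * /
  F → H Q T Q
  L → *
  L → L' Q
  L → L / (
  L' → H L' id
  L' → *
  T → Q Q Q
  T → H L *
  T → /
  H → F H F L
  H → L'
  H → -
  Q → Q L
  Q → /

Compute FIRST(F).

{ *, - }

F → * L - contributes {*}.
F → * / contributes {*}.
From F → H Q T Q: add FIRST(H) = { *, - }.
Union: FIRST(F) = { *, - }.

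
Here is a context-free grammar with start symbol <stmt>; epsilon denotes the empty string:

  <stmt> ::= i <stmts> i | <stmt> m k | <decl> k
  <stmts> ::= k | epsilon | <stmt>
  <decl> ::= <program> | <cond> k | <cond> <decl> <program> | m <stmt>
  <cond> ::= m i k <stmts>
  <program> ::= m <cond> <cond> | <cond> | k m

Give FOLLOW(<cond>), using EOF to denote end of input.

In <decl> ::= <cond> k: add FIRST(k) = { k }.
In <decl> ::= <cond> <decl> <program>: add FIRST(<decl> <program>) = { k, m }.
In <program> ::= m <cond> <cond>: add FIRST(<cond>) = { m }.
In <program> ::= m <cond> <cond>: <cond> is at the end, add FOLLOW(<program>) = { k, m }.
In <program> ::= <cond>: <cond> is at the end, add FOLLOW(<program>) = { k, m }.
Union: FOLLOW(<cond>) = { k, m }.

{ k, m }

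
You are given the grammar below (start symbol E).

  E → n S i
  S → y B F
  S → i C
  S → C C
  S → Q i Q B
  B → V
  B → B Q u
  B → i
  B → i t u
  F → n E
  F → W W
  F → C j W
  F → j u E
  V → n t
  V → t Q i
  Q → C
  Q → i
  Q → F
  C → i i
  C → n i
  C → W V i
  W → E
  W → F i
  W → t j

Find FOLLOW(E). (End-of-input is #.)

{ #, i, j, n, t, u }

E is the start symbol, so # ∈ FOLLOW(E).
In F → n E: E is at the end, add FOLLOW(F) = { i, n, t, u }.
In F → j u E: E is at the end, add FOLLOW(F) = { i, n, t, u }.
In W → E: E is at the end, add FOLLOW(W) = { i, j, n, t, u }.
Union: FOLLOW(E) = { #, i, j, n, t, u }.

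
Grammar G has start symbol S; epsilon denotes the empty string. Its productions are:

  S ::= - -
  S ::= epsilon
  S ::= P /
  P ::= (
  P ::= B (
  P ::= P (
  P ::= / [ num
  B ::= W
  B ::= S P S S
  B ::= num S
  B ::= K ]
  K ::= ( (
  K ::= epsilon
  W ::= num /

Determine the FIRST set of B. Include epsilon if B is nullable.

{ (, -, /, ], num }

From B ::= W: add FIRST(W) = { num }.
From B ::= S P S S: S nullable, take FIRST(S) ∪ FIRST(P) = { (, -, /, ], num }.
B ::= num S contributes {num}.
From B ::= K ]: K nullable, take FIRST(K) ∪ {]} = { (, ] }.
Union: FIRST(B) = { (, -, /, ], num }.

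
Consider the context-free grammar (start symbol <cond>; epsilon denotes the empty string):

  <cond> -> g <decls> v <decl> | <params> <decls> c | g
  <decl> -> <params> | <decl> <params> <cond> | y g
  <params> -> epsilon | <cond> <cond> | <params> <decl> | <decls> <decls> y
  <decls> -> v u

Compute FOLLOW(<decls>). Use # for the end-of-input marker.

{ c, v, y }

In <cond> -> g <decls> v <decl>: add FIRST(v <decl>) = { v }.
In <cond> -> <params> <decls> c: add FIRST(c) = { c }.
In <params> -> <decls> <decls> y: add FIRST(<decls> y) = { v }.
In <params> -> <decls> <decls> y: add FIRST(y) = { y }.
Union: FOLLOW(<decls>) = { c, v, y }.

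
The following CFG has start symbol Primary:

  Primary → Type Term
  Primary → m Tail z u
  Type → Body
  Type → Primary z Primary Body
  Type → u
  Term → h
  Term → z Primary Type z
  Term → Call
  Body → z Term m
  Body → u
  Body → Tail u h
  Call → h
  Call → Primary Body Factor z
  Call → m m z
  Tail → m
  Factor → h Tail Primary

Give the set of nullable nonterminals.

No nonterminal has an empty production or an RHS whose symbols are all nullable.

{ } (none)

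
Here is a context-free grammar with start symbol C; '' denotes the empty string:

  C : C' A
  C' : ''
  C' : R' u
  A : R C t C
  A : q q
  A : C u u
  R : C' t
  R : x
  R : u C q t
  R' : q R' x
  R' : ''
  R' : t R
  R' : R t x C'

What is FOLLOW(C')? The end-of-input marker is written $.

In C : C' A: add FIRST(A) = { q, t, u, x }.
In R : C' t: add FIRST(t) = { t }.
In R' : R t x C': C' is at the end, add FOLLOW(R') = { u, x }.
Union: FOLLOW(C') = { q, t, u, x }.

{ q, t, u, x }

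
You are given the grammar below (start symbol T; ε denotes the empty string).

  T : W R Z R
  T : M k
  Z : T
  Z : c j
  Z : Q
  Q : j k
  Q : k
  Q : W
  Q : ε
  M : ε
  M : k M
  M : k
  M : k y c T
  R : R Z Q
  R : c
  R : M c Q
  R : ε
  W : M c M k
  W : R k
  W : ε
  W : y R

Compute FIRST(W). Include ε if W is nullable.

From W : M c M k: M nullable, take FIRST(M) ∪ {c} = { c, k }.
From W : R k: R nullable, take FIRST(R) ∪ {k} = { c, j, k, y }.
W : ε contributes ε.
W : y R contributes {y}.
Union: FIRST(W) = { c, j, k, y, ε }.

{ c, j, k, y, ε }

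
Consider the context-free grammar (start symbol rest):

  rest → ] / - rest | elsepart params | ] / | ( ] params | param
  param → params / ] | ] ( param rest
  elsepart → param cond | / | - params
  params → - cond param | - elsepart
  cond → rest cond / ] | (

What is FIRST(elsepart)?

From elsepart → param cond: add FIRST(param) = { -, ] }.
elsepart → / contributes {/}.
elsepart → - params contributes {-}.
Union: FIRST(elsepart) = { -, /, ] }.

{ -, /, ] }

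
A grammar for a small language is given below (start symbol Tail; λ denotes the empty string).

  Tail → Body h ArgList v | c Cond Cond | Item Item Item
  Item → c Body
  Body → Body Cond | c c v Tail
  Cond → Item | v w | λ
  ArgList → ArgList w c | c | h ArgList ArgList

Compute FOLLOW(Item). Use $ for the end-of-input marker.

{ $, c, h, v }

In Tail → Item Item Item: add FIRST(Item Item) = { c }.
In Tail → Item Item Item: add FIRST(Item) = { c }.
In Tail → Item Item Item: Item is at the end, add FOLLOW(Tail) = { $, c, h, v }.
In Cond → Item: Item is at the end, add FOLLOW(Cond) = { $, c, h, v }.
Union: FOLLOW(Item) = { $, c, h, v }.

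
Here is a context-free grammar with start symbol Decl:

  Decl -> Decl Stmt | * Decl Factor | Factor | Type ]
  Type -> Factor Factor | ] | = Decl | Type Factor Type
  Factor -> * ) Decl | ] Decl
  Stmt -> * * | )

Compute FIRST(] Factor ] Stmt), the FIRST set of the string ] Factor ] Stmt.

{ ] }

] is a terminal; add {]} and stop.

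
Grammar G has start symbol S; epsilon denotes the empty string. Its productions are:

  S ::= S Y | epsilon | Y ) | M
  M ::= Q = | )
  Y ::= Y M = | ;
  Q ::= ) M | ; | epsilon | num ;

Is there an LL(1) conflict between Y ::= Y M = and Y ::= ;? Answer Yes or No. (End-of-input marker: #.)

FIRST(Y M =) = { ; } and FIRST(;) = { ; }.
Both contain ;, so the two alternatives are not disjoint — LL(1) conflict.

Yes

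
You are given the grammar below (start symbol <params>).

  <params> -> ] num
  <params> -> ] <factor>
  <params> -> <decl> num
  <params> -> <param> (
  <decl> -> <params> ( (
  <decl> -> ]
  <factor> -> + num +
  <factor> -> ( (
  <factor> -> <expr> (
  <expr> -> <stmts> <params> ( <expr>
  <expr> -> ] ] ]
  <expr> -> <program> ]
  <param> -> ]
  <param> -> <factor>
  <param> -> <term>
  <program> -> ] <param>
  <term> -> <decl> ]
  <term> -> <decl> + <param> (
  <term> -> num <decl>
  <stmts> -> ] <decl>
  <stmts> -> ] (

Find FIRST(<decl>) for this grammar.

From <decl> -> <params> ( (: add FIRST(<params>) = { (, +, ], num }.
<decl> -> ] contributes {]}.
Union: FIRST(<decl>) = { (, +, ], num }.

{ (, +, ], num }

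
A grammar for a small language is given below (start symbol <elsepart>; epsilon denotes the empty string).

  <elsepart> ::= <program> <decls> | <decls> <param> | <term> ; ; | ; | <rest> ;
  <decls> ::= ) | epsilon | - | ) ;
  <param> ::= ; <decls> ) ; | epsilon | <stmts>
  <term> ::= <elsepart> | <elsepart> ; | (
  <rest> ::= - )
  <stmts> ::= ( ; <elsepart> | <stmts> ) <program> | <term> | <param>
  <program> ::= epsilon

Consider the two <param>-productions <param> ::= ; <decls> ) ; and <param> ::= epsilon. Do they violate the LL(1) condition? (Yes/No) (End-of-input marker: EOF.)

Yes

FIRST(; <decls> ) ;) = { ; } and FIRST(epsilon) = { epsilon }.
The second alternative is nullable and FOLLOW(<param>) = { EOF, ), ; } shares ; with FIRST of the first — conflict.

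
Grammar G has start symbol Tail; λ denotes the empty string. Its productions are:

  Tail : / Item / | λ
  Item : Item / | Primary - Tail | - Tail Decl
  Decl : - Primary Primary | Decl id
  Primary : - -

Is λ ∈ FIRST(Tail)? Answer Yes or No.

Tail has an λ-production, so Tail ⇒ λ.

Yes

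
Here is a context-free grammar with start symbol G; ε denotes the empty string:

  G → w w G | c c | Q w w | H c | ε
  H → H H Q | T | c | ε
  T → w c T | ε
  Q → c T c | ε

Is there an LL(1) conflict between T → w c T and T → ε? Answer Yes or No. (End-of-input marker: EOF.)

Yes

FIRST(w c T) = { w } and FIRST(ε) = { ε }.
The second alternative is nullable and FOLLOW(T) = { c, w } shares w with FIRST of the first — conflict.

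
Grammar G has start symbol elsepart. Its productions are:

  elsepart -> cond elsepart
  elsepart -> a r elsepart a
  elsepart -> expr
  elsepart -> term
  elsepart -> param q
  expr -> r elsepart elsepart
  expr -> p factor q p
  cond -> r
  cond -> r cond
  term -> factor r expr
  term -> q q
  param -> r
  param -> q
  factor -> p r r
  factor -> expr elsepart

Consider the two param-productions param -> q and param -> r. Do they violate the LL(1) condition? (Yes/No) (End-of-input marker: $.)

FIRST(q) = { q } and FIRST(r) = { r }.
The FIRST sets are disjoint and neither alternative is nullable — no conflict.

No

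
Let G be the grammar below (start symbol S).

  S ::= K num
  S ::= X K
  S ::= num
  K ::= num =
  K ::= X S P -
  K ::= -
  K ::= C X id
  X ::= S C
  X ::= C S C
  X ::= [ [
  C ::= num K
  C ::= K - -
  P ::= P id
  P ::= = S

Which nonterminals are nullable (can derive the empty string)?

{ } (none)

No nonterminal has an empty production or an RHS whose symbols are all nullable.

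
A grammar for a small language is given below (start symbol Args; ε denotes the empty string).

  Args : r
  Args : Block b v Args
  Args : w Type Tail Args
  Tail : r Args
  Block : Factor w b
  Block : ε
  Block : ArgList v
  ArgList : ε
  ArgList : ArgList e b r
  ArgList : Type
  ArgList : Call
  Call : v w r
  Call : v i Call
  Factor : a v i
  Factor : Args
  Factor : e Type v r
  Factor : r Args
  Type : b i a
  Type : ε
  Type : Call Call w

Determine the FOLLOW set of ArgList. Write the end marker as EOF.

In Block : ArgList v: add FIRST(v) = { v }.
In ArgList : ArgList e b r: add FIRST(e b r) = { e }.
Union: FOLLOW(ArgList) = { e, v }.

{ e, v }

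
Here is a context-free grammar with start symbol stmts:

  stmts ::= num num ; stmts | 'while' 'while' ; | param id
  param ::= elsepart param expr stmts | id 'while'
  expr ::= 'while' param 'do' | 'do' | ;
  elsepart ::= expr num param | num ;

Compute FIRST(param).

From param ::= elsepart param expr stmts: add FIRST(elsepart) = { 'do', 'while', ;, num }.
param ::= id 'while' contributes {id}.
Union: FIRST(param) = { 'do', 'while', ;, id, num }.

{ 'do', 'while', ;, id, num }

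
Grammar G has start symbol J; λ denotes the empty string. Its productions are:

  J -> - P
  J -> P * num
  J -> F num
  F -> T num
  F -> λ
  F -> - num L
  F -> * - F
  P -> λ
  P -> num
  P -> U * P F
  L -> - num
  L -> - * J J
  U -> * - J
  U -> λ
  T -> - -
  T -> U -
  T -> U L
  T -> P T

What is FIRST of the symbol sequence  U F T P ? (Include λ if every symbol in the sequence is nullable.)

Add FIRST(U)\{λ} = { * }; U is nullable, continue.
Add FIRST(F)\{λ} = { *, -, num }; F is nullable, continue.
Add FIRST(T) = { *, -, num }; T is not nullable, stop.

{ *, -, num }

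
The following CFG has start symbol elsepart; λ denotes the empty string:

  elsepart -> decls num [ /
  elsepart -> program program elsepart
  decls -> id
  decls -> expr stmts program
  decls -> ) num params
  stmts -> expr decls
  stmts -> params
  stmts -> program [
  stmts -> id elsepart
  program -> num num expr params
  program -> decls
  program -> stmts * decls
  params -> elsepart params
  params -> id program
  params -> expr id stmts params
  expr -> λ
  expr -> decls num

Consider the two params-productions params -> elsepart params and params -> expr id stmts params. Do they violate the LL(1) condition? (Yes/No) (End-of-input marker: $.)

FIRST(elsepart params) = { ), id, num } and FIRST(expr id stmts params) = { ), id, num }.
Both contain ), so the two alternatives are not disjoint — LL(1) conflict.

Yes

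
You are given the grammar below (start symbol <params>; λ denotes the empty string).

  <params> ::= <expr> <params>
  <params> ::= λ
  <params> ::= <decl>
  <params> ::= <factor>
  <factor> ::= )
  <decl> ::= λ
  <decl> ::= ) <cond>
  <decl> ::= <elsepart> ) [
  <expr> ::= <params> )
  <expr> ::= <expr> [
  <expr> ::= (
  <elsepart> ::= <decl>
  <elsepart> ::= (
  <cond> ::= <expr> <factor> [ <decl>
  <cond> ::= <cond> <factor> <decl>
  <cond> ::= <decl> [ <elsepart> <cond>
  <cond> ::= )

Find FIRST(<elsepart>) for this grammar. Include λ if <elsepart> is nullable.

{ (, ), λ }

From <elsepart> ::= <decl>: add FIRST(<decl>) = { (, ), λ } (including λ since <decl> is nullable).
<elsepart> ::= ( contributes {(}.
Union: FIRST(<elsepart>) = { (, ), λ }.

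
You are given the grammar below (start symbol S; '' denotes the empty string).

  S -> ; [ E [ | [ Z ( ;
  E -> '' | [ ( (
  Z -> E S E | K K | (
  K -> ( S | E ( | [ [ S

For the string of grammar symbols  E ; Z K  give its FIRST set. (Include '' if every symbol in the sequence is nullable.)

{ ;, [ }

Add FIRST(E)\{''} = { [ }; E is nullable, continue.
; is a terminal; add {;} and stop.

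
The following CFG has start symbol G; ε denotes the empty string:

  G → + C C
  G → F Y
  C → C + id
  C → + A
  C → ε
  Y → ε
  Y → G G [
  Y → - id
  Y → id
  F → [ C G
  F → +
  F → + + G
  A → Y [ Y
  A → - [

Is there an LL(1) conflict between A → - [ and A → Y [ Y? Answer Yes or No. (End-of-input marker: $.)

FIRST(- [) = { - } and FIRST(Y [ Y) = { +, -, [, id }.
Both contain -, so the two alternatives are not disjoint — LL(1) conflict.

Yes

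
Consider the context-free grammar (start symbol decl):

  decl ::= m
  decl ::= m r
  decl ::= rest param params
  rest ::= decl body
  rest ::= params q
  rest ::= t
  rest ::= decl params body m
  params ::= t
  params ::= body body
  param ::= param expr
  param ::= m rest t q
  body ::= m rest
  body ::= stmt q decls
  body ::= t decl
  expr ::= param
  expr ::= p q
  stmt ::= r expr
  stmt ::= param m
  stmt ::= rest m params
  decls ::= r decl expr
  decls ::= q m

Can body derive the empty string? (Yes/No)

No

No nonterminal in this grammar is nullable.
No production of body has an RHS whose symbols are all nullable, so body is not nullable.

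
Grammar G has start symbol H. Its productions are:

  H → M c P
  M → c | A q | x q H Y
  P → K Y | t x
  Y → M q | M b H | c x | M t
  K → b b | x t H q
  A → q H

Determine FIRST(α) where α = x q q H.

{ x }

x is a terminal; add {x} and stop.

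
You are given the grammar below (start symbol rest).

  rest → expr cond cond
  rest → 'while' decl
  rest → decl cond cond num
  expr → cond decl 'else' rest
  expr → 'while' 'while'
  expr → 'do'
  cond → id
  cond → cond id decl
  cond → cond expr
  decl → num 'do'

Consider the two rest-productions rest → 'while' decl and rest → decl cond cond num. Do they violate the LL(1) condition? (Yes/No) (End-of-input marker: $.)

FIRST('while' decl) = { 'while' } and FIRST(decl cond cond num) = { num }.
The FIRST sets are disjoint and neither alternative is nullable — no conflict.

No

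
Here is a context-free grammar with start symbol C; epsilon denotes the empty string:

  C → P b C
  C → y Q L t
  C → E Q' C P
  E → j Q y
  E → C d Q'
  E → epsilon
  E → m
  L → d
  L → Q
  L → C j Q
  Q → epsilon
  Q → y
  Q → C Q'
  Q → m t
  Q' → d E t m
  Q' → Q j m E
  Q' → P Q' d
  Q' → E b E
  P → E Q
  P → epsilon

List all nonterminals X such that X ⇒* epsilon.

Directly nullable (have an epsilon-production): E, Q, P.
L → Q with every symbol nullable, so L is nullable.
No other nonterminal has a production whose RHS symbols are all nullable.

{ E, L, P, Q }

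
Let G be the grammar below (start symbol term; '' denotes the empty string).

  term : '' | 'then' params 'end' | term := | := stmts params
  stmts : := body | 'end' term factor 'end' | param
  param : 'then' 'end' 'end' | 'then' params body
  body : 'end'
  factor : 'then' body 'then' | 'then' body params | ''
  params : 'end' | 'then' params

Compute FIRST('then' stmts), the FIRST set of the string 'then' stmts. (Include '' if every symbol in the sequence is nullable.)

'then' is a terminal; add {'then'} and stop.

{ 'then' }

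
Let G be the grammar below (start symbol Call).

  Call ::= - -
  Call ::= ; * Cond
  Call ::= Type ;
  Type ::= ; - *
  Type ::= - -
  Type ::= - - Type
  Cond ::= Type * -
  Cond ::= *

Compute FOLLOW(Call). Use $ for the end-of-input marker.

Call is the start symbol, so $ ∈ FOLLOW(Call).
Union: FOLLOW(Call) = { $ }.

{ $ }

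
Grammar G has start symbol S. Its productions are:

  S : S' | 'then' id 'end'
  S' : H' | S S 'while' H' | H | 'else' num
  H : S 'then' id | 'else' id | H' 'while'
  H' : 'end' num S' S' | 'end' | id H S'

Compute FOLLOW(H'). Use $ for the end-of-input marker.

In S' : H': H' is at the end, add FOLLOW(S') = { $, 'else', 'end', 'then', 'while', id }.
In S' : S S 'while' H': H' is at the end, add FOLLOW(S') = { $, 'else', 'end', 'then', 'while', id }.
In H : H' 'while': add FIRST('while') = { 'while' }.
Union: FOLLOW(H') = { $, 'else', 'end', 'then', 'while', id }.

{ $, 'else', 'end', 'then', 'while', id }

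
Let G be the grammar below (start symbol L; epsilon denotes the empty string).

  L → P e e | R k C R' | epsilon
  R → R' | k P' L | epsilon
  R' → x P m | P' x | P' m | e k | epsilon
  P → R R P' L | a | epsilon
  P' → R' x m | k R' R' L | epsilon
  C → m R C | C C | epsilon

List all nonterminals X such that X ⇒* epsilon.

Directly nullable (have an epsilon-production): L, R, R', P, P', C.

{ C, L, P, P', R, R' }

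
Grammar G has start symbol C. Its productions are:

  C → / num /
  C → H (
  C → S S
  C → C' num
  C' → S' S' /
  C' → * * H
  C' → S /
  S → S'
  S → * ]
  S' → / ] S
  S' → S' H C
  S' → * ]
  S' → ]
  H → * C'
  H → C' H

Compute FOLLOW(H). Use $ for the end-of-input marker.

{ (, *, /, ], num }

In C → H (: add FIRST(() = { ( }.
In C' → * * H: H is at the end, add FOLLOW(C') = { (, *, /, ], num }.
In S' → S' H C: add FIRST(C) = { *, /, ] }.
In H → C' H: H is at the end, add FOLLOW(H) = { (, *, /, ], num }.
Union: FOLLOW(H) = { (, *, /, ], num }.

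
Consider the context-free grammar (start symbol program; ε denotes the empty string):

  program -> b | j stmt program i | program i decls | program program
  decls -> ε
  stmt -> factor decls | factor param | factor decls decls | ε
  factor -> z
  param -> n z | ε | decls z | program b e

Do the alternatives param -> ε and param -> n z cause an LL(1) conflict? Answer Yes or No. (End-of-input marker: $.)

No

FIRST(ε) = { ε } and FIRST(n z) = { n }.
The first is nullable but FOLLOW(param) = { b, j } is disjoint from FIRST of the second.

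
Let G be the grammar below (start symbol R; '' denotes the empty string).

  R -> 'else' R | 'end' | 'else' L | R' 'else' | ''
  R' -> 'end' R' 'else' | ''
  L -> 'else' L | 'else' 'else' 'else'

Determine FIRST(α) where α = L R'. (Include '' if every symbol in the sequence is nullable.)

{ 'else' }

Add FIRST(L) = { 'else' }; L is not nullable, stop.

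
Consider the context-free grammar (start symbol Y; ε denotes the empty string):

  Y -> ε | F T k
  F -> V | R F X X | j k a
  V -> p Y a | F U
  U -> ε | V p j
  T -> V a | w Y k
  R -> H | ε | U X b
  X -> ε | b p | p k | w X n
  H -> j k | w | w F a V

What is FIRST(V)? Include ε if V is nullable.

V -> p Y a contributes {p}.
From V -> F U: add FIRST(F) = { b, j, p, w }.
Union: FIRST(V) = { b, j, p, w }.

{ b, j, p, w }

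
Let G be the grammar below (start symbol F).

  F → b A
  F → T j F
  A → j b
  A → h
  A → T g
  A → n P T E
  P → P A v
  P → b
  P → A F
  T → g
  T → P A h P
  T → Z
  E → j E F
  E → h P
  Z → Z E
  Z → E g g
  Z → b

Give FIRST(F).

F → b A contributes {b}.
From F → T j F: add FIRST(T) = { b, g, h, j, n }.
Union: FIRST(F) = { b, g, h, j, n }.

{ b, g, h, j, n }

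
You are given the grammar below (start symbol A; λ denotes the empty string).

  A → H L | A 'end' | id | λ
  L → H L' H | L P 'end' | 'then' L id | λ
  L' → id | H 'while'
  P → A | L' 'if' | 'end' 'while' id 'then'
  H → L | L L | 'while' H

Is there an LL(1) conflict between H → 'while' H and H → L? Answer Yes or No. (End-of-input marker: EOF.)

FIRST('while' H) = { 'while' } and FIRST(L) = { 'end', 'then', 'while', id, λ }.
Both contain 'while', so the two alternatives are not disjoint — LL(1) conflict.

Yes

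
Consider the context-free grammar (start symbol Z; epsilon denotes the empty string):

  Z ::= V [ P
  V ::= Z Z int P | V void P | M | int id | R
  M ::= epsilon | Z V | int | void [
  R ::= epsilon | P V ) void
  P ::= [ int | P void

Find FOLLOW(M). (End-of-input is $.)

In V ::= M: M is at the end, add FOLLOW(V) = { ), [, void }.
Union: FOLLOW(M) = { ), [, void }.

{ ), [, void }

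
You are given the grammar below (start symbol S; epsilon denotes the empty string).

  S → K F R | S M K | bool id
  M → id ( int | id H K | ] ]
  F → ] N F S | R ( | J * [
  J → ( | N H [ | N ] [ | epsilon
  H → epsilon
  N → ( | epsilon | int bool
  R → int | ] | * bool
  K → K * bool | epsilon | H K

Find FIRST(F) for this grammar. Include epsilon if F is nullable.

{ (, *, [, ], int }

F → ] N F S contributes {]}.
From F → R (: add FIRST(R) = { *, ], int }.
From F → J * [: J nullable, take FIRST(J) ∪ {*} = { (, *, [, ], int }.
Union: FIRST(F) = { (, *, [, ], int }.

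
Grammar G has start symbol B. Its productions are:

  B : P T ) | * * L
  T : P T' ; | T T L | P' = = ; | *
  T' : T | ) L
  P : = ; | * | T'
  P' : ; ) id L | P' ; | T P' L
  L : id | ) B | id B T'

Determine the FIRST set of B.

{ ), *, ;, = }

From B : P T ): add FIRST(P) = { ), *, ;, = }.
B : * * L contributes {*}.
Union: FIRST(B) = { ), *, ;, = }.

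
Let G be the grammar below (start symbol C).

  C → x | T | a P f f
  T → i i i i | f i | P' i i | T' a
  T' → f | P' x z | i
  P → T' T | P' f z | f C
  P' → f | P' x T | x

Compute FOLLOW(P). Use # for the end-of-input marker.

In C → a P f f: add FIRST(f f) = { f }.
Union: FOLLOW(P) = { f }.

{ f }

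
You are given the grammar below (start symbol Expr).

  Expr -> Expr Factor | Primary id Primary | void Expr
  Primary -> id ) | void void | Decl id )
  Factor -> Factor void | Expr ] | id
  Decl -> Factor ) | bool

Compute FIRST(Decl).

From Decl -> Factor ): add FIRST(Factor) = { bool, id, void }.
Decl -> bool contributes {bool}.
Union: FIRST(Decl) = { bool, id, void }.

{ bool, id, void }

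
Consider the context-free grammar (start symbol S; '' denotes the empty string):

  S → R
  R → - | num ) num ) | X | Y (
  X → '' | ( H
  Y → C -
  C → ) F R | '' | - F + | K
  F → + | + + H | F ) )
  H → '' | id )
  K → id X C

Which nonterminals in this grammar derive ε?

{ C, H, R, S, X }

Directly nullable (have an ''-production): X, C, H.
S → R with every symbol nullable, so S is nullable.
R → X with every symbol nullable, so R is nullable.
No other nonterminal has a production whose RHS symbols are all nullable.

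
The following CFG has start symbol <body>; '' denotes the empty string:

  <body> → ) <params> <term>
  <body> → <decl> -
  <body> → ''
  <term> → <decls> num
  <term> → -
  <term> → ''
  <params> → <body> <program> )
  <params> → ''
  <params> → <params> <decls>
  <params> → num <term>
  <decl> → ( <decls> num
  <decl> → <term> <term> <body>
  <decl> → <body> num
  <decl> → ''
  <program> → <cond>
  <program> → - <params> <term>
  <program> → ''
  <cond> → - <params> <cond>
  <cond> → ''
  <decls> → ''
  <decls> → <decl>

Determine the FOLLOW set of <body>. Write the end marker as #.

{ #, (, ), -, num }

<body> is the start symbol, so # ∈ FOLLOW(<body>).
In <params> → <body> <program> ): add FIRST(<program> )) = { ), - }.
In <decl> → <term> <term> <body>: <body> is at the end, add FOLLOW(<decl>) = { #, (, ), -, num }.
In <decl> → <body> num: add FIRST(num) = { num }.
Union: FOLLOW(<body>) = { #, (, ), -, num }.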